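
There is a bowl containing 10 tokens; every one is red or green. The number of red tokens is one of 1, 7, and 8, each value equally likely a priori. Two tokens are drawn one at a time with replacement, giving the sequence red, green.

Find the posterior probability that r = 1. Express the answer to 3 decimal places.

0.196

For each hypothesis, P(data | H) works out to: P(data | r = 1) = (1/10)(9/10) = 9/100; P(data | r = 7) = (7/10)(3/10) = 21/100; P(data | r = 8) = (8/10)(2/10) = 4/25.
Weighting by the prior gives 1/3 · 9/100 = 3/100, 1/3 · 21/100 = 7/100, 1/3 · 4/25 = 4/75; summing to 23/150.
So P(r = 1 | data) = (3/100) / (23/150) = 9/46.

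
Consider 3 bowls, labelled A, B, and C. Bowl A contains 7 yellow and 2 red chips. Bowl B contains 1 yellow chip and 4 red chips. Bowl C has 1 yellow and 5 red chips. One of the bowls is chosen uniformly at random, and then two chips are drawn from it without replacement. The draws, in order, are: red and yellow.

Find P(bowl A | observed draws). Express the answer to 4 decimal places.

Under each hypothesis, the probability of the observed sequence is: P(data | bowl A) = (2/9)(7/8) = 7/36; P(data | bowl B) = (4/5)(1/4) = 1/5; P(data | bowl C) = (5/6)(1/5) = 1/6.
Weighting by the prior gives 1/3 · 7/36 = 7/108, 1/3 · 1/5 = 1/15, 1/3 · 1/6 = 1/18; these sum to 101/540.
So P(bowl A | data) = (7/108) / (101/540) = 35/101.

0.3465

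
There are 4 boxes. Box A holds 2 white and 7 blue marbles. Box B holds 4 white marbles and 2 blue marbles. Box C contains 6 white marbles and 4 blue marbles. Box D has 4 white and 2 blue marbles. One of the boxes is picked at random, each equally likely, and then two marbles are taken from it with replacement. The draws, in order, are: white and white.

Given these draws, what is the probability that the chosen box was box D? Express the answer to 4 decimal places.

Under each hypothesis, the probability of the observed sequence is: P(data | box A) = (2/9)(2/9) = 0.049383; P(data | box B) = (4/6)(4/6) = 0.44444; P(data | box C) = (6/10)(6/10) = 0.36; P(data | box D) = (4/6)(4/6) = 0.44444.
Weighting by the prior gives 1/4 · 0.049383 = 0.012346, 1/4 · 0.44444 = 0.11111, 1/4 · 0.36 = 0.09, 1/4 · 0.44444 = 0.11111; with total 0.32457.
So P(box D | data) = (0.11111) / (0.32457) = 0.34234.

0.3423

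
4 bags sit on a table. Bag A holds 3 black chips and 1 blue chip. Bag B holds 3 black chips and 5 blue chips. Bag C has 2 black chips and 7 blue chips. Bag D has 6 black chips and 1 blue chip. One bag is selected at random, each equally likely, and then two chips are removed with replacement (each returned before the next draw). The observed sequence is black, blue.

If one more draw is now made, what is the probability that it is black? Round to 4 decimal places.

0.5185

The likelihood of the observed sequence under each hypothesis: P(data | bag A) = (3/4)(1/4) = 0.1875; P(data | bag B) = (3/8)(5/8) = 0.23438; P(data | bag C) = (2/9)(7/9) = 0.17284; P(data | bag D) = (6/7)(1/7) = 0.12245.
Multiplying each by its prior: 1/4 · 0.1875 = 0.046875, 1/4 · 0.23438 = 0.058594, 1/4 · 0.17284 = 0.04321, 1/4 · 0.12245 = 0.030612; these sum to 0.17929.
Dividing through by the total gives posterior P(bag A | data) = 0.26145, P(bag B | data) = 0.32681, P(bag C | data) = 0.241, P(bag D | data) = 0.17074.
Averaging over the posterior, P(black next | data) = (3/4)(0.26145) + (3/8)(0.32681) + (2/9)(0.241) + (6/7)(0.17074) = 0.51854.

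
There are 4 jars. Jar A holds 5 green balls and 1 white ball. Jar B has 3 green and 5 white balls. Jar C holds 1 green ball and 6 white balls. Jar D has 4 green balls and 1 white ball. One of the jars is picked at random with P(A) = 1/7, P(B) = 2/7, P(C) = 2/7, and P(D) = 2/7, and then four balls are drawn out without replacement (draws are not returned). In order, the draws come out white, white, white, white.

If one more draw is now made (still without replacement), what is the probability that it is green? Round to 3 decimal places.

0.393

For each hypothesis, P(data | H) works out to: P(data | jar A) = (1/6)(0/5) = 0; P(data | jar B) = (5/8)(4/7)(3/6)(2/5) = 1/14; P(data | jar C) = (6/7)(5/6)(4/5)(3/4) = 3/7; P(data | jar D) = (1/5)(0/4) = 0.
Weighting by the prior gives 1/7 · 0 = 0, 2/7 · 1/14 = 1/49, 2/7 · 3/7 = 6/49, 2/7 · 0 = 0; these sum to 1/7.
The posterior is then P(jar A | data) = 0, P(jar B | data) = 1/7, P(jar C | data) = 6/7, P(jar D | data) = 0.
So P(green next | data) = Σ P(green next | H) P(H | data) = (3/4)(1/7) + (1/3)(6/7) = 11/28.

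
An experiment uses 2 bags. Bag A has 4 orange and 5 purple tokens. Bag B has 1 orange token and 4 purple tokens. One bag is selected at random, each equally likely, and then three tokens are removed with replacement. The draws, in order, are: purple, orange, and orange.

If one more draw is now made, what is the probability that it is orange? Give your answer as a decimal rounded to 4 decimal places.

0.3893

The likelihood of the observed sequence under each hypothesis: P(data | bag A) = (5/9)(4/9)(4/9) = 0.10974; P(data | bag B) = (4/5)(1/5)(1/5) = 0.032.
Weighting by the prior gives 1/2 · 0.10974 = 0.05487, 1/2 · 0.032 = 0.016; summing to 0.07087.
Dividing through by the total gives posterior P(bag A | data) = 0.77423, P(bag B | data) = 0.22577.
So P(orange next | data) = Σ P(orange next | H) P(H | data) = (4/9)(0.77423) + (1/5)(0.22577) = 0.38926.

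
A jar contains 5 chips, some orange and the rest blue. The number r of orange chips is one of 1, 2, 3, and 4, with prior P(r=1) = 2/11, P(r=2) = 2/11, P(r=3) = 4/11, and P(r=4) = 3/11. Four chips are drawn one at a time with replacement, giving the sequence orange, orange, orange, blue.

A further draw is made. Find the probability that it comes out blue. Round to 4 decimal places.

0.3448

Under each hypothesis, the probability of the observed sequence is: P(data | r = 1) = (1/5)(1/5)(1/5)(4/5) = 0.0064; P(data | r = 2) = (2/5)(2/5)(2/5)(3/5) = 0.0384; P(data | r = 3) = (3/5)(3/5)(3/5)(2/5) = 0.0864; P(data | r = 4) = (4/5)(4/5)(4/5)(1/5) = 0.1024.
The prior-weighted likelihoods are 2/11 · 0.0064 = 0.0011636, 2/11 · 0.0384 = 0.0069818, 4/11 · 0.0864 = 0.031418, 3/11 · 0.1024 = 0.027927; with total 0.067491.
Normalising, the posterior is P(r = 1 | data) = 0.017241, P(r = 2 | data) = 0.10345, P(r = 3 | data) = 0.46552, P(r = 4 | data) = 0.41379.
The predictive probability is P(blue next | data) = (4/5)(0.017241) + (3/5)(0.10345) + (2/5)(0.46552) + (1/5)(0.41379) = 0.34483.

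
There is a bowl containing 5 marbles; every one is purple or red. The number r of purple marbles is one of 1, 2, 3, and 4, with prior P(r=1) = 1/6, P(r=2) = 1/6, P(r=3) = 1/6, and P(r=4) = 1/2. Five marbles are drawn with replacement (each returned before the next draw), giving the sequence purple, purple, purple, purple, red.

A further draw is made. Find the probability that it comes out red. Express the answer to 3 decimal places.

0.255

The likelihood of the observed sequence under each hypothesis: P(data | r = 1) = (1/5)(1/5)(1/5)(1/5)(4/5) = 0.00128; P(data | r = 2) = (2/5)(2/5)(2/5)(2/5)(3/5) = 0.01536; P(data | r = 3) = (3/5)(3/5)(3/5)(3/5)(2/5) = 0.05184; P(data | r = 4) = (4/5)(4/5)(4/5)(4/5)(1/5) = 0.08192.
Multiplying each by its prior: 1/6 · 0.00128 = 0.00021333, 1/6 · 0.01536 = 0.00256, 1/6 · 0.05184 = 0.00864, 1/2 · 0.08192 = 0.04096; with total 0.052373.
Dividing through by the total gives posterior P(r = 1 | data) = 0.0040733, P(r = 2 | data) = 0.04888, P(r = 3 | data) = 0.16497, P(r = 4 | data) = 0.78208.
Averaging over the posterior, P(red next | data) = (4/5)(0.0040733) + (3/5)(0.04888) + (2/5)(0.16497) + (1/5)(0.78208) = 0.25499.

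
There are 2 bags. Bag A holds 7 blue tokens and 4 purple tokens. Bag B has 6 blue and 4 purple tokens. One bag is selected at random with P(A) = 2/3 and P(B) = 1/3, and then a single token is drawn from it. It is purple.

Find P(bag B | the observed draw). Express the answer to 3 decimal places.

0.355

The likelihood of this draw under each hypothesis: P(data | bag A) = (4/11) = 4/11; P(data | bag B) = (4/10) = 2/5.
The prior-weighted likelihoods are 2/3 · 4/11 = 8/33, 1/3 · 2/5 = 2/15; these sum to 62/165.
By Bayes' rule, P(bag B | data) = (2/15) / (62/165) = 11/31.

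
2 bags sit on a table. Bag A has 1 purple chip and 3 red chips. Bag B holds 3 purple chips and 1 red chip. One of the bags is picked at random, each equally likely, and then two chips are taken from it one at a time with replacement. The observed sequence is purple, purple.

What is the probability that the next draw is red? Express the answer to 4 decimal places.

Under each hypothesis, the probability of the observed sequence is: P(data | bag A) = (1/4)(1/4) = 1/16; P(data | bag B) = (3/4)(3/4) = 9/16.
Weighting by the prior gives 1/2 · 1/16 = 1/32, 1/2 · 9/16 = 9/32; with total 5/16.
The posterior is then P(bag A | data) = 1/10, P(bag B | data) = 9/10.
So P(red next | data) = Σ P(red next | H) P(H | data) = (3/4)(1/10) + (1/4)(9/10) = 3/10.

0.3000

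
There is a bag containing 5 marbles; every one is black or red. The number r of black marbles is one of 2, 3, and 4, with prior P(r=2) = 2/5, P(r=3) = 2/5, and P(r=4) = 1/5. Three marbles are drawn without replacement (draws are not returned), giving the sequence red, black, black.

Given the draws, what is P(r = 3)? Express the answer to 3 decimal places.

Compute the likelihood of the observed sequence for each case: P(data | r = 2) = (3/5)(2/4)(1/3) = 1/10; P(data | r = 3) = (2/5)(3/4)(2/3) = 1/5; P(data | r = 4) = (1/5)(4/4)(3/3) = 1/5.
Weighting by the prior gives 2/5 · 1/10 = 1/25, 2/5 · 1/5 = 2/25, 1/5 · 1/5 = 1/25; these sum to 4/25.
Hence P(r = 3 | data) = (2/25) / (4/25) = 1/2.

0.500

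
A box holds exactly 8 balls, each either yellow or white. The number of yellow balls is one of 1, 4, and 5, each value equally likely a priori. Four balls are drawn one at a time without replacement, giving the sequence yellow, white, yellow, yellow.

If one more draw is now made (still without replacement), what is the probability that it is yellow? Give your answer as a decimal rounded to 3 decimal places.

Compute the likelihood of the observed sequence for each case: P(data | r = 1) = (1/8)(7/7)(0/6) = 0; P(data | r = 4) = (4/8)(4/7)(3/6)(2/5) = 2/35; P(data | r = 5) = (5/8)(3/7)(4/6)(3/5) = 3/28.
Weighting by the prior gives 1/3 · 0 = 0, 1/3 · 2/35 = 2/105, 1/3 · 3/28 = 1/28; summing to 23/420.
Dividing through by the total gives posterior P(r = 1 | data) = 0, P(r = 4 | data) = 8/23, P(r = 5 | data) = 15/23.
Averaging over the posterior, P(yellow next | data) = (1/4)(8/23) + (1/2)(15/23) = 19/46.

0.413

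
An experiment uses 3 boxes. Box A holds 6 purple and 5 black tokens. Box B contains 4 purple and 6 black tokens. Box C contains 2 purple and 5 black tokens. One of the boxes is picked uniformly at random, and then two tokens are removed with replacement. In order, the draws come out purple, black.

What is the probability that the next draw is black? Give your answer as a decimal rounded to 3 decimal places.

Compute the likelihood of the observed sequence for each case: P(data | box A) = (6/11)(5/11) = 0.24793; P(data | box B) = (4/10)(6/10) = 0.24; P(data | box C) = (2/7)(5/7) = 0.20408.
Multiplying each by its prior: 1/3 · 0.24793 = 0.082645, 1/3 · 0.24 = 0.08, 1/3 · 0.20408 = 0.068027; these sum to 0.23067.
Dividing through by the total gives posterior P(box A | data) = 0.35828, P(box B | data) = 0.34681, P(box C | data) = 0.29491.
So P(black next | data) = Σ P(black next | H) P(H | data) = (5/11)(0.35828) + (3/5)(0.34681) + (5/7)(0.29491) = 0.58159.

0.582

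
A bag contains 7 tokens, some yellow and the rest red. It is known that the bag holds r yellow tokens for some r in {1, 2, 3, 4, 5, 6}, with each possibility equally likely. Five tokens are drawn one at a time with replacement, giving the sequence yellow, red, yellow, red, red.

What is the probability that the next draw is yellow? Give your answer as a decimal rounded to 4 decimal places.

The likelihood of the observed sequence under each hypothesis: P(data | r = 1) = (1/7)(6/7)(1/7)(6/7)(6/7) = 0.012852; P(data | r = 2) = (2/7)(5/7)(2/7)(5/7)(5/7) = 0.02975; P(data | r = 3) = (3/7)(4/7)(3/7)(4/7)(4/7) = 0.034271; P(data | r = 4) = (4/7)(3/7)(4/7)(3/7)(3/7) = 0.025704; P(data | r = 5) = (5/7)(2/7)(5/7)(2/7)(2/7) = 0.0119; P(data | r = 6) = (6/7)(1/7)(6/7)(1/7)(1/7) = 0.002142.
Weighting by the prior gives 1/6 · 0.012852 = 0.002142, 1/6 · 0.02975 = 0.0049583, 1/6 · 0.034271 = 0.0057119, 1/6 · 0.025704 = 0.0042839, 1/6 · 0.0119 = 0.0019833, 1/6 · 0.002142 = 0.00035699; with total 0.019436.
The posterior is then P(r = 1 | data) = 0.1102, P(r = 2 | data) = 0.2551, P(r = 3 | data) = 0.29388, P(r = 4 | data) = 0.22041, P(r = 5 | data) = 0.10204, P(r = 6 | data) = 0.018367.
So P(yellow next | data) = Σ P(yellow next | H) P(H | data) = (1/7)(0.1102) + (2/7)(0.2551) + (3/7)(0.29388) + (4/7)(0.22041) + (5/7)(0.10204) + (6/7)(0.018367) = 0.42915.

0.4292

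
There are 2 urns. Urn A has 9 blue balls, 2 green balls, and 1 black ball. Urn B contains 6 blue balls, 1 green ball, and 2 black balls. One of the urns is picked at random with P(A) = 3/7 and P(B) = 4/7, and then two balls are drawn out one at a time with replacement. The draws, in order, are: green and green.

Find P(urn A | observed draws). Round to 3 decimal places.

0.628

Compute the likelihood of the observed sequence for each case: P(data | urn A) = (2/12)(2/12) = 0.027778; P(data | urn B) = (1/9)(1/9) = 0.012346.
Weighting by the prior gives 3/7 · 0.027778 = 0.011905, 4/7 · 0.012346 = 0.0070547; these sum to 0.018959.
Hence P(urn A | data) = (0.011905) / (0.018959) = 0.62791.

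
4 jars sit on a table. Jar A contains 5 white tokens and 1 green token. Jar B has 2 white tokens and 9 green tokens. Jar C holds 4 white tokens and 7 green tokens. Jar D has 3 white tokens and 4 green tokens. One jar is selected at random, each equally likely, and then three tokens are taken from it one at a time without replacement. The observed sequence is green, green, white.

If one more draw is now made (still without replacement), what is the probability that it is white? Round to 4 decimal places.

0.3443

The likelihood of the observed sequence under each hypothesis: P(data | jar A) = (1/6)(0/5) = 0; P(data | jar B) = (9/11)(8/10)(2/9) = 0.14545; P(data | jar C) = (7/11)(6/10)(4/9) = 0.1697; P(data | jar D) = (4/7)(3/6)(3/5) = 0.17143.
Multiplying each by its prior: 1/4 · 0 = 0, 1/4 · 0.14545 = 0.036364, 1/4 · 0.1697 = 0.042424, 1/4 · 0.17143 = 0.042857; summing to 0.12165.
Dividing through by the total gives posterior P(jar A | data) = 0, P(jar B | data) = 0.29893, P(jar C | data) = 0.34875, P(jar D | data) = 0.35231.
Averaging over the posterior, P(white next | data) = (1/8)(0.29893) + (3/8)(0.34875) + (1/2)(0.35231) = 0.34431.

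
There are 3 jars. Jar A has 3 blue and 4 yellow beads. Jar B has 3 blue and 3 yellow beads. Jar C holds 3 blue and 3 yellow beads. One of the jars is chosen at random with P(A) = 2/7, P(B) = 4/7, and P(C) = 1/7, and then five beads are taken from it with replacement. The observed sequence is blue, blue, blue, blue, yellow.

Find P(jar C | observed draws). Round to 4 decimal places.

0.1604

For each hypothesis, P(data | H) works out to: P(data | jar A) = (3/7)(3/7)(3/7)(3/7)(4/7) = 0.019278; P(data | jar B) = (3/6)(3/6)(3/6)(3/6)(3/6) = 0.03125; P(data | jar C) = (3/6)(3/6)(3/6)(3/6)(3/6) = 0.03125.
The prior-weighted likelihoods are 2/7 · 0.019278 = 0.0055079, 4/7 · 0.03125 = 0.017857, 1/7 · 0.03125 = 0.0044643; summing to 0.027829.
Hence P(jar C | data) = (0.0044643) / (0.027829) = 0.16042.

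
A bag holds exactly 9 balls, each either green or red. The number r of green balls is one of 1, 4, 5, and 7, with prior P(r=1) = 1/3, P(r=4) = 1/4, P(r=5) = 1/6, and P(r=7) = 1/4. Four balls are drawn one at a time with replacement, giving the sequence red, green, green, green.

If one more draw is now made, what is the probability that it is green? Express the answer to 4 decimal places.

0.6386

Compute the likelihood of the observed sequence for each case: P(data | r = 1) = (8/9)(1/9)(1/9)(1/9) = 0.0012193; P(data | r = 4) = (5/9)(4/9)(4/9)(4/9) = 0.048773; P(data | r = 5) = (4/9)(5/9)(5/9)(5/9) = 0.076208; P(data | r = 7) = (2/9)(7/9)(7/9)(7/9) = 0.10456.
The prior-weighted likelihoods are 1/3 · 0.0012193 = 0.00040644, 1/4 · 0.048773 = 0.012193, 1/6 · 0.076208 = 0.012701, 1/4 · 0.10456 = 0.026139; with total 0.05144.
The posterior is then P(r = 1 | data) = 0.0079012, P(r = 4 | data) = 0.23704, P(r = 5 | data) = 0.24691, P(r = 7 | data) = 0.50815.
So P(green next | data) = Σ P(green next | H) P(H | data) = (1/9)(0.0079012) + (4/9)(0.23704) + (5/9)(0.24691) + (7/9)(0.50815) = 0.63863.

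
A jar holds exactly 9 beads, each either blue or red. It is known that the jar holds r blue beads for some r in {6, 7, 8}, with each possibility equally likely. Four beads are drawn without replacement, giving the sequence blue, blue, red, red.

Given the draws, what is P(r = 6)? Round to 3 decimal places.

Under each hypothesis, the probability of the observed sequence is: P(data | r = 6) = (6/9)(5/8)(3/7)(2/6) = 5/84; P(data | r = 7) = (7/9)(6/8)(2/7)(1/6) = 1/36; P(data | r = 8) = (8/9)(7/8)(1/7)(0/6) = 0.
The prior-weighted likelihoods are 1/3 · 5/84 = 5/252, 1/3 · 1/36 = 1/108, 1/3 · 0 = 0; summing to 11/378.
Hence P(r = 6 | data) = (5/252) / (11/378) = 15/22.

0.682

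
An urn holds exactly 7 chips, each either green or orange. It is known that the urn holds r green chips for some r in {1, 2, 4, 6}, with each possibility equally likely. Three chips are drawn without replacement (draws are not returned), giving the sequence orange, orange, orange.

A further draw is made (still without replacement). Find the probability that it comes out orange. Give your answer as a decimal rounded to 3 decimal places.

The likelihood of the observed sequence under each hypothesis: P(data | r = 1) = (6/7)(5/6)(4/5) = 4/7; P(data | r = 2) = (5/7)(4/6)(3/5) = 2/7; P(data | r = 4) = (3/7)(2/6)(1/5) = 1/35; P(data | r = 6) = (1/7)(0/6) = 0.
The prior-weighted likelihoods are 1/4 · 4/7 = 1/7, 1/4 · 2/7 = 1/14, 1/4 · 1/35 = 1/140, 1/4 · 0 = 0; with total 31/140.
Normalising, the posterior is P(r = 1 | data) = 20/31, P(r = 2 | data) = 10/31, P(r = 4 | data) = 1/31, P(r = 6 | data) = 0.
Averaging over the posterior, P(orange next | data) = (3/4)(20/31) + (1/2)(10/31) + (0)(1/31) = 20/31.

0.645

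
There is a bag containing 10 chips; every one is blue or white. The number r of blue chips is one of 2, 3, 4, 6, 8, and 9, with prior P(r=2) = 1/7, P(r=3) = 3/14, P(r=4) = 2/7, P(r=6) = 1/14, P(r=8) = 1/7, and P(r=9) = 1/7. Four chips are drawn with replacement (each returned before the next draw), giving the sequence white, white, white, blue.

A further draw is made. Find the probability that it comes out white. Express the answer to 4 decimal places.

Compute the likelihood of the observed sequence for each case: P(data | r = 2) = (8/10)(8/10)(8/10)(2/10) = 0.1024; P(data | r = 3) = (7/10)(7/10)(7/10)(3/10) = 0.1029; P(data | r = 4) = (6/10)(6/10)(6/10)(4/10) = 0.0864; P(data | r = 6) = (4/10)(4/10)(4/10)(6/10) = 0.0384; P(data | r = 8) = (2/10)(2/10)(2/10)(8/10) = 0.0064; P(data | r = 9) = (1/10)(1/10)(1/10)(9/10) = 0.0009.
Multiplying each by its prior: 1/7 · 0.1024 = 0.014629, 3/14 · 0.1029 = 0.02205, 2/7 · 0.0864 = 0.024686, 1/14 · 0.0384 = 0.0027429, 1/7 · 0.0064 = 0.00091429, 1/7 · 0.0009 = 0.00012857; these sum to 0.06515.
Normalising, the posterior is P(r = 2 | data) = 0.22454, P(r = 3 | data) = 0.33845, P(r = 4 | data) = 0.37891, P(r = 6 | data) = 0.042101, P(r = 8 | data) = 0.014034, P(r = 9 | data) = 0.0019735.
So P(white next | data) = Σ P(white next | H) P(H | data) = (4/5)(0.22454) + (7/10)(0.33845) + (3/5)(0.37891) + (2/5)(0.042101) + (1/5)(0.014034) + (1/10)(0.0019735) = 0.66373.

0.6637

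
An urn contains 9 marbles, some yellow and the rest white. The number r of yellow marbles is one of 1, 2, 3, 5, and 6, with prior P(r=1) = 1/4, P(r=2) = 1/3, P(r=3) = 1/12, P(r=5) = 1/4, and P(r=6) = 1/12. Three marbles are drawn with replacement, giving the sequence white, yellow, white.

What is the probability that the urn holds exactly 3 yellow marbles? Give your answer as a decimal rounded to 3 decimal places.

0.110

For each hypothesis, P(data | H) works out to: P(data | r = 1) = (8/9)(1/9)(8/9) = 0.087791; P(data | r = 2) = (7/9)(2/9)(7/9) = 0.13443; P(data | r = 3) = (6/9)(3/9)(6/9) = 0.14815; P(data | r = 5) = (4/9)(5/9)(4/9) = 0.10974; P(data | r = 6) = (3/9)(6/9)(3/9) = 0.074074.
The prior-weighted likelihoods are 1/4 · 0.087791 = 0.021948, 1/3 · 0.13443 = 0.04481, 1/12 · 0.14815 = 0.012346, 1/4 · 0.10974 = 0.027435, 1/12 · 0.074074 = 0.0061728; summing to 0.11271.
So P(r = 3 | data) = (0.012346) / (0.11271) = 0.10953.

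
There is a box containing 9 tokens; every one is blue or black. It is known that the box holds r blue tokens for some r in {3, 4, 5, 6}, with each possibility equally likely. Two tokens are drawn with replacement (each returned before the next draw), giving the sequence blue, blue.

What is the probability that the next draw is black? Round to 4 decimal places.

0.4419

Compute the likelihood of the observed sequence for each case: P(data | r = 3) = (3/9)(3/9) = 1/9; P(data | r = 4) = (4/9)(4/9) = 16/81; P(data | r = 5) = (5/9)(5/9) = 25/81; P(data | r = 6) = (6/9)(6/9) = 4/9.
Multiplying each by its prior: 1/4 · 1/9 = 1/36, 1/4 · 16/81 = 4/81, 1/4 · 25/81 = 25/324, 1/4 · 4/9 = 1/9; these sum to 43/162.
The posterior is then P(r = 3 | data) = 9/86, P(r = 4 | data) = 8/43, P(r = 5 | data) = 25/86, P(r = 6 | data) = 18/43.
So P(black next | data) = Σ P(black next | H) P(H | data) = (2/3)(9/86) + (5/9)(8/43) + (4/9)(25/86) + (1/3)(18/43) = 19/43.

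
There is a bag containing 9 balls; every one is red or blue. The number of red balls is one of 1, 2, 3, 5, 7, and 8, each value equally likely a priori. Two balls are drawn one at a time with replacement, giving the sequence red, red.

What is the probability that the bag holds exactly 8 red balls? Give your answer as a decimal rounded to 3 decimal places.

For each hypothesis, P(data | H) works out to: P(data | r = 1) = (1/9)(1/9) = 1/81; P(data | r = 2) = (2/9)(2/9) = 4/81; P(data | r = 3) = (3/9)(3/9) = 1/9; P(data | r = 5) = (5/9)(5/9) = 25/81; P(data | r = 7) = (7/9)(7/9) = 49/81; P(data | r = 8) = (8/9)(8/9) = 64/81.
Weighting by the prior gives 1/6 · 1/81 = 1/486, 1/6 · 4/81 = 2/243, 1/6 · 1/9 = 1/54, 1/6 · 25/81 = 25/486, 1/6 · 49/81 = 49/486, 1/6 · 64/81 = 32/243; these sum to 76/243.
Therefore the posterior P(r = 8 | data) = (32/243) / (76/243) = 8/19.

0.421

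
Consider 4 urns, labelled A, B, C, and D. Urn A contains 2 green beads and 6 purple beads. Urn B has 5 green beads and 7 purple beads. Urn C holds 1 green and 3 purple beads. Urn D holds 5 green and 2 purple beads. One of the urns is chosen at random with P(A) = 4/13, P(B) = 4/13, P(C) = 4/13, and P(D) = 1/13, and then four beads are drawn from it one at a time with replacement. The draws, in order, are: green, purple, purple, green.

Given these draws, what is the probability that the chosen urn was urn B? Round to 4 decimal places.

0.4226

The likelihood of the observed sequence under each hypothesis: P(data | urn A) = (2/8)(6/8)(6/8)(2/8) = 0.035156; P(data | urn B) = (5/12)(7/12)(7/12)(5/12) = 0.059076; P(data | urn C) = (1/4)(3/4)(3/4)(1/4) = 0.035156; P(data | urn D) = (5/7)(2/7)(2/7)(5/7) = 0.041649.
The prior-weighted likelihoods are 4/13 · 0.035156 = 0.010817, 4/13 · 0.059076 = 0.018177, 4/13 · 0.035156 = 0.010817, 1/13 · 0.041649 = 0.0032038; these sum to 0.043016.
So P(urn B | data) = (0.018177) / (0.043016) = 0.42257.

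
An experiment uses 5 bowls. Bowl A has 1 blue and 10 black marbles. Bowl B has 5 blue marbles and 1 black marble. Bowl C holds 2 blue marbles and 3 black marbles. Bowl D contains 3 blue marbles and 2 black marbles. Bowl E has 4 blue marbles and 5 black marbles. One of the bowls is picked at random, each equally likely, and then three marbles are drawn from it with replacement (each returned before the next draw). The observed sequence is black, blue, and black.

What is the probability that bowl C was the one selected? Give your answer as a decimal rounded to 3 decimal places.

Under each hypothesis, the probability of the observed sequence is: P(data | bowl A) = (10/11)(1/11)(10/11) = 0.075131; P(data | bowl B) = (1/6)(5/6)(1/6) = 0.023148; P(data | bowl C) = (3/5)(2/5)(3/5) = 0.144; P(data | bowl D) = (2/5)(3/5)(2/5) = 0.096; P(data | bowl E) = (5/9)(4/9)(5/9) = 0.13717.
The prior-weighted likelihoods are 1/5 · 0.075131 = 0.015026, 1/5 · 0.023148 = 0.0046296, 1/5 · 0.144 = 0.0288, 1/5 · 0.096 = 0.0192, 1/5 · 0.13717 = 0.027435; with total 0.095091.
Therefore the posterior P(bowl C | data) = (0.0288) / (0.095091) = 0.30287.

0.303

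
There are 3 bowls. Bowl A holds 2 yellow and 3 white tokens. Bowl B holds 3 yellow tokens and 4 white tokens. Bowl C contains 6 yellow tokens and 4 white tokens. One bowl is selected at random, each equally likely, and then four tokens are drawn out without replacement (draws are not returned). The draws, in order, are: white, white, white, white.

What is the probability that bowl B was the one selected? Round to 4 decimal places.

0.8571

Under each hypothesis, the probability of the observed sequence is: P(data | bowl A) = (3/5)(2/4)(1/3)(0/2) = 0; P(data | bowl B) = (4/7)(3/6)(2/5)(1/4) = 1/35; P(data | bowl C) = (4/10)(3/9)(2/8)(1/7) = 1/210.
The prior-weighted likelihoods are 1/3 · 0 = 0, 1/3 · 1/35 = 1/105, 1/3 · 1/210 = 1/630; these sum to 1/90.
So P(bowl B | data) = (1/105) / (1/90) = 6/7.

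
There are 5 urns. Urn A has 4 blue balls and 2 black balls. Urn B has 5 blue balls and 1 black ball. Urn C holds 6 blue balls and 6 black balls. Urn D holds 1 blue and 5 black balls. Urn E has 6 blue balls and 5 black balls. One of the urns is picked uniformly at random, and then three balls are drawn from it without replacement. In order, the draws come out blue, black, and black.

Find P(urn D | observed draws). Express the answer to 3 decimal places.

Compute the likelihood of the observed sequence for each case: P(data | urn A) = (4/6)(2/5)(1/4) = 1/15; P(data | urn B) = (5/6)(1/5)(0/4) = 0; P(data | urn C) = (6/12)(6/11)(5/10) = 3/22; P(data | urn D) = (1/6)(5/5)(4/4) = 1/6; P(data | urn E) = (6/11)(5/10)(4/9) = 4/33.
Multiplying each by its prior: 1/5 · 1/15 = 1/75, 1/5 · 0 = 0, 1/5 · 3/22 = 3/110, 1/5 · 1/6 = 1/30, 1/5 · 4/33 = 4/165; with total 27/275.
So P(urn D | data) = (1/30) / (27/275) = 55/162.

0.340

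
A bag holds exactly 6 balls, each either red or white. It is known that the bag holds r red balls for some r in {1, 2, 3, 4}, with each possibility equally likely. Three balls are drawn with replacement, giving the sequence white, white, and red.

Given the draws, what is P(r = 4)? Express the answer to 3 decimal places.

0.160

The likelihood of the observed sequence under each hypothesis: P(data | r = 1) = (5/6)(5/6)(1/6) = 25/216; P(data | r = 2) = (4/6)(4/6)(2/6) = 4/27; P(data | r = 3) = (3/6)(3/6)(3/6) = 1/8; P(data | r = 4) = (2/6)(2/6)(4/6) = 2/27.
Weighting by the prior gives 1/4 · 25/216 = 25/864, 1/4 · 4/27 = 1/27, 1/4 · 1/8 = 1/32, 1/4 · 2/27 = 1/54; with total 25/216.
By Bayes' rule, P(r = 4 | data) = (1/54) / (25/216) = 4/25.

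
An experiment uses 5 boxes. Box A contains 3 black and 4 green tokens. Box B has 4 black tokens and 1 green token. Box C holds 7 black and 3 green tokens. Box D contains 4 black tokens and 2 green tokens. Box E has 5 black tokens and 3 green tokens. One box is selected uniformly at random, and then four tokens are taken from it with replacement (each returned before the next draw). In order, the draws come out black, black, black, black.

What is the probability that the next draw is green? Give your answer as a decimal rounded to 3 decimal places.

0.287

Under each hypothesis, the probability of the observed sequence is: P(data | box A) = (3/7)(3/7)(3/7)(3/7) = 0.033736; P(data | box B) = (4/5)(4/5)(4/5)(4/5) = 0.4096; P(data | box C) = (7/10)(7/10)(7/10)(7/10) = 0.2401; P(data | box D) = (4/6)(4/6)(4/6)(4/6) = 0.19753; P(data | box E) = (5/8)(5/8)(5/8)(5/8) = 0.15259.
The prior-weighted likelihoods are 1/5 · 0.033736 = 0.0067472, 1/5 · 0.4096 = 0.08192, 1/5 · 0.2401 = 0.04802, 1/5 · 0.19753 = 0.039506, 1/5 · 0.15259 = 0.030518; summing to 0.20671.
Dividing through by the total gives posterior P(box A | data) = 0.032641, P(box B | data) = 0.3963, P(box C | data) = 0.23231, P(box D | data) = 0.19112, P(box E | data) = 0.14763.
The predictive probability is P(green next | data) = (4/7)(0.032641) + (1/5)(0.3963) + (3/10)(0.23231) + (1/3)(0.19112) + (3/8)(0.14763) = 0.28667.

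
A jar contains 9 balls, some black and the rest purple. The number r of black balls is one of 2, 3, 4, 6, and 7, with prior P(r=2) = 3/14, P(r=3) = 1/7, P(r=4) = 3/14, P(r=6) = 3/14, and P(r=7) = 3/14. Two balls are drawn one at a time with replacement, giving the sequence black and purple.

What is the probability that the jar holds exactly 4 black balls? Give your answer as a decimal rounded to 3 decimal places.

0.256

For each hypothesis, P(data | H) works out to: P(data | r = 2) = (2/9)(7/9) = 14/81; P(data | r = 3) = (3/9)(6/9) = 2/9; P(data | r = 4) = (4/9)(5/9) = 20/81; P(data | r = 6) = (6/9)(3/9) = 2/9; P(data | r = 7) = (7/9)(2/9) = 14/81.
Weighting by the prior gives 3/14 · 14/81 = 1/27, 1/7 · 2/9 = 2/63, 3/14 · 20/81 = 10/189, 3/14 · 2/9 = 1/21, 3/14 · 14/81 = 1/27; summing to 13/63.
Therefore the posterior P(r = 4 | data) = (10/189) / (13/63) = 10/39.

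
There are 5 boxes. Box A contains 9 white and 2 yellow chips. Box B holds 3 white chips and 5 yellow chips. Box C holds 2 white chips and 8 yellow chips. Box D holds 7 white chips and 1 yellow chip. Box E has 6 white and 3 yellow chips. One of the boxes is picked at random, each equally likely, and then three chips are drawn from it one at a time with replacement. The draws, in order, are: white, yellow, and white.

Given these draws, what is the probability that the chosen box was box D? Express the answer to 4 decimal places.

Compute the likelihood of the observed sequence for each case: P(data | box A) = (9/11)(2/11)(9/11) = 0.12171; P(data | box B) = (3/8)(5/8)(3/8) = 0.087891; P(data | box C) = (2/10)(8/10)(2/10) = 0.032; P(data | box D) = (7/8)(1/8)(7/8) = 0.095703; P(data | box E) = (6/9)(3/9)(6/9) = 0.14815.
Weighting by the prior gives 1/5 · 0.12171 = 0.024343, 1/5 · 0.087891 = 0.017578, 1/5 · 0.032 = 0.0064, 1/5 · 0.095703 = 0.019141, 1/5 · 0.14815 = 0.02963; with total 0.097091.
Therefore the posterior P(box D | data) = (0.019141) / (0.097091) = 0.19714.

0.1971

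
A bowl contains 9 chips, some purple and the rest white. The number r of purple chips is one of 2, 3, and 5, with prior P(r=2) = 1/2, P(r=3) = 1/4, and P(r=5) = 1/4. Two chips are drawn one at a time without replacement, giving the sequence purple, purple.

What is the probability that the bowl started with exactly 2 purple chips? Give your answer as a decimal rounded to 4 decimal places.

0.1333

Compute the likelihood of the observed sequence for each case: P(data | r = 2) = (2/9)(1/8) = 1/36; P(data | r = 3) = (3/9)(2/8) = 1/12; P(data | r = 5) = (5/9)(4/8) = 5/18.
Weighting by the prior gives 1/2 · 1/36 = 1/72, 1/4 · 1/12 = 1/48, 1/4 · 5/18 = 5/72; these sum to 5/48.
Hence P(r = 2 | data) = (1/72) / (5/48) = 2/15.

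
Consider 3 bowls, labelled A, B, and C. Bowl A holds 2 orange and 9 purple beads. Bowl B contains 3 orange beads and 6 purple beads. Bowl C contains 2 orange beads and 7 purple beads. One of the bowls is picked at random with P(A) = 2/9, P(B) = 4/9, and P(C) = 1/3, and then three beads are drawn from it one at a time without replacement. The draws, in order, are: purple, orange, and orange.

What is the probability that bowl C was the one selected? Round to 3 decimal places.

Compute the likelihood of the observed sequence for each case: P(data | bowl A) = (9/11)(2/10)(1/9) = 0.018182; P(data | bowl B) = (6/9)(3/8)(2/7) = 0.071429; P(data | bowl C) = (7/9)(2/8)(1/7) = 0.027778.
Weighting by the prior gives 2/9 · 0.018182 = 0.0040404, 4/9 · 0.071429 = 0.031746, 1/3 · 0.027778 = 0.0092593; these sum to 0.045046.
By Bayes' rule, P(bowl C | data) = (0.0092593) / (0.045046) = 0.20555.

0.206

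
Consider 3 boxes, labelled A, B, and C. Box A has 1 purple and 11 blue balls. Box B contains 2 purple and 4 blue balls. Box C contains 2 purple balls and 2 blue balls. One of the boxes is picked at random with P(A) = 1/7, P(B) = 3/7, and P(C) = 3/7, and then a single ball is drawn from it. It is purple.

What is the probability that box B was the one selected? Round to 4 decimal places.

0.3871

For each hypothesis, P(data | H) works out to: P(data | box A) = (1/12) = 1/12; P(data | box B) = (2/6) = 1/3; P(data | box C) = (2/4) = 1/2.
Weighting by the prior gives 1/7 · 1/12 = 1/84, 3/7 · 1/3 = 1/7, 3/7 · 1/2 = 3/14; summing to 31/84.
So P(box B | data) = (1/7) / (31/84) = 12/31.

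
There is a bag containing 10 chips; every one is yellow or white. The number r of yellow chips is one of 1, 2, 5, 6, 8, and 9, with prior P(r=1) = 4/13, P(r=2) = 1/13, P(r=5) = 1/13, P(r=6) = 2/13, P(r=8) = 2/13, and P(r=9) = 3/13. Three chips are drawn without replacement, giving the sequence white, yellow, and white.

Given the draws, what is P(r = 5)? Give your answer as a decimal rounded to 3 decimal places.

The likelihood of the observed sequence under each hypothesis: P(data | r = 1) = (9/10)(1/9)(8/8) = 1/10; P(data | r = 2) = (8/10)(2/9)(7/8) = 7/45; P(data | r = 5) = (5/10)(5/9)(4/8) = 5/36; P(data | r = 6) = (4/10)(6/9)(3/8) = 1/10; P(data | r = 8) = (2/10)(8/9)(1/8) = 1/45; P(data | r = 9) = (1/10)(9/9)(0/8) = 0.
Multiplying each by its prior: 4/13 · 1/10 = 2/65, 1/13 · 7/45 = 7/585, 1/13 · 5/36 = 5/468, 2/13 · 1/10 = 1/65, 2/13 · 1/45 = 2/585, 3/13 · 0 = 0; with total 13/180.
Therefore the posterior P(r = 5 | data) = (5/468) / (13/180) = 25/169.

0.148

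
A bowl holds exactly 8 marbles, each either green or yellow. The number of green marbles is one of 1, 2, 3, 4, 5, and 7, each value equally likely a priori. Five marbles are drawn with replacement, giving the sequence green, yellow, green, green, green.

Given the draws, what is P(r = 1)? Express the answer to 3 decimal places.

0.001

Compute the likelihood of the observed sequence for each case: P(data | r = 1) = (1/8)(7/8)(1/8)(1/8)(1/8) = 0.00021362; P(data | r = 2) = (2/8)(6/8)(2/8)(2/8)(2/8) = 0.0029297; P(data | r = 3) = (3/8)(5/8)(3/8)(3/8)(3/8) = 0.01236; P(data | r = 4) = (4/8)(4/8)(4/8)(4/8)(4/8) = 0.03125; P(data | r = 5) = (5/8)(3/8)(5/8)(5/8)(5/8) = 0.05722; P(data | r = 7) = (7/8)(1/8)(7/8)(7/8)(7/8) = 0.073273.
The prior-weighted likelihoods are 1/6 · 0.00021362 = 3.5604e-05, 1/6 · 0.0029297 = 0.00048828, 1/6 · 0.01236 = 0.0020599, 1/6 · 0.03125 = 0.0052083, 1/6 · 0.05722 = 0.0095367, 1/6 · 0.073273 = 0.012212; these sum to 0.029541.
Therefore the posterior P(r = 1 | data) = (3.5604e-05) / (0.029541) = 0.0012052.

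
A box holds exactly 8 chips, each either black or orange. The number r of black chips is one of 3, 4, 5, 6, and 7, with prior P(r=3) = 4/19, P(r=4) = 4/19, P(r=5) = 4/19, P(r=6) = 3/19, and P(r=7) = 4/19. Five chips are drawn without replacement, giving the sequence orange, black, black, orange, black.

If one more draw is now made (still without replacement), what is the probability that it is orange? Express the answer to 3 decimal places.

0.456

Under each hypothesis, the probability of the observed sequence is: P(data | r = 3) = (5/8)(3/7)(2/6)(4/5)(1/4) = 0.017857; P(data | r = 4) = (4/8)(4/7)(3/6)(3/5)(2/4) = 0.042857; P(data | r = 5) = (3/8)(5/7)(4/6)(2/5)(3/4) = 0.053571; P(data | r = 6) = (2/8)(6/7)(5/6)(1/5)(4/4) = 0.035714; P(data | r = 7) = (1/8)(7/7)(6/6)(0/5) = 0.
The prior-weighted likelihoods are 4/19 · 0.017857 = 0.0037594, 4/19 · 0.042857 = 0.0090226, 4/19 · 0.053571 = 0.011278, 3/19 · 0.035714 = 0.0056391, 4/19 · 0 = 0; summing to 0.029699.
Normalising, the posterior is P(r = 3 | data) = 0.12658, P(r = 4 | data) = 0.3038, P(r = 5 | data) = 0.37975, P(r = 6 | data) = 0.18987, P(r = 7 | data) = 0.
So P(orange next | data) = Σ P(orange next | H) P(H | data) = (1)(0.12658) + (2/3)(0.3038) + (1/3)(0.37975) + (0)(0.18987) = 0.4557.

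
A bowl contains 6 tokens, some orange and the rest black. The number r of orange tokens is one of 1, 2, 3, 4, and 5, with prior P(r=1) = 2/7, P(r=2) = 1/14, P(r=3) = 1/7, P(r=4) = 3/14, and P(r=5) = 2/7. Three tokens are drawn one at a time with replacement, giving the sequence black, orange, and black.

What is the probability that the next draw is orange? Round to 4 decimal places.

0.4055

Compute the likelihood of the observed sequence for each case: P(data | r = 1) = (5/6)(1/6)(5/6) = 0.11574; P(data | r = 2) = (4/6)(2/6)(4/6) = 0.14815; P(data | r = 3) = (3/6)(3/6)(3/6) = 0.125; P(data | r = 4) = (2/6)(4/6)(2/6) = 0.074074; P(data | r = 5) = (1/6)(5/6)(1/6) = 0.023148.
Weighting by the prior gives 2/7 · 0.11574 = 0.033069, 1/14 · 0.14815 = 0.010582, 1/7 · 0.125 = 0.017857, 3/14 · 0.074074 = 0.015873, 2/7 · 0.023148 = 0.0066138; with total 0.083995.
Normalising, the posterior is P(r = 1 | data) = 0.3937, P(r = 2 | data) = 0.12598, P(r = 3 | data) = 0.2126, P(r = 4 | data) = 0.18898, P(r = 5 | data) = 0.07874.
The predictive probability is P(orange next | data) = (1/6)(0.3937) + (1/3)(0.12598) + (1/2)(0.2126) + (2/3)(0.18898) + (5/6)(0.07874) = 0.40551.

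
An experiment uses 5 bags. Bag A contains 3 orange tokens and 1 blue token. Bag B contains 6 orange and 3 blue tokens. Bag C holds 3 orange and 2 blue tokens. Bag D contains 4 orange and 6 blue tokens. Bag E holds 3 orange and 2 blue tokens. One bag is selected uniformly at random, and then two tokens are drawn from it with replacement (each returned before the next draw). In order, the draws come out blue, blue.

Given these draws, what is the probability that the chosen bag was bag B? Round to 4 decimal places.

The likelihood of the observed sequence under each hypothesis: P(data | bag A) = (1/4)(1/4) = 0.0625; P(data | bag B) = (3/9)(3/9) = 0.11111; P(data | bag C) = (2/5)(2/5) = 0.16; P(data | bag D) = (6/10)(6/10) = 0.36; P(data | bag E) = (2/5)(2/5) = 0.16.
The prior-weighted likelihoods are 1/5 · 0.0625 = 0.0125, 1/5 · 0.11111 = 0.022222, 1/5 · 0.16 = 0.032, 1/5 · 0.36 = 0.072, 1/5 · 0.16 = 0.032; with total 0.17072.
Therefore the posterior P(bag B | data) = (0.022222) / (0.17072) = 0.13017.

0.1302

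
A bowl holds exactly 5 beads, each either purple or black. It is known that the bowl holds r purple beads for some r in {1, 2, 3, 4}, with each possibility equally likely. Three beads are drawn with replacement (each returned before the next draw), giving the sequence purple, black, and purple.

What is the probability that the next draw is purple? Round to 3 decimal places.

0.584

The likelihood of the observed sequence under each hypothesis: P(data | r = 1) = (1/5)(4/5)(1/5) = 4/125; P(data | r = 2) = (2/5)(3/5)(2/5) = 12/125; P(data | r = 3) = (3/5)(2/5)(3/5) = 18/125; P(data | r = 4) = (4/5)(1/5)(4/5) = 16/125.
The prior-weighted likelihoods are 1/4 · 4/125 = 1/125, 1/4 · 12/125 = 3/125, 1/4 · 18/125 = 9/250, 1/4 · 16/125 = 4/125; these sum to 1/10.
Normalising, the posterior is P(r = 1 | data) = 2/25, P(r = 2 | data) = 6/25, P(r = 3 | data) = 9/25, P(r = 4 | data) = 8/25.
Averaging over the posterior, P(purple next | data) = (1/5)(2/25) + (2/5)(6/25) + (3/5)(9/25) + (4/5)(8/25) = 73/125.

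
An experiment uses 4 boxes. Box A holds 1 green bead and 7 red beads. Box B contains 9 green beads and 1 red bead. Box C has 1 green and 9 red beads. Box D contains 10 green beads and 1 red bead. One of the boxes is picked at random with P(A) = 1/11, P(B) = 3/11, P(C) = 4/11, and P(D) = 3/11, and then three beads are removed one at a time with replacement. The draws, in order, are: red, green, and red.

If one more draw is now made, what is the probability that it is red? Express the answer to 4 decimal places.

For each hypothesis, P(data | H) works out to: P(data | box A) = (7/8)(1/8)(7/8) = 0.095703; P(data | box B) = (1/10)(9/10)(1/10) = 0.009; P(data | box C) = (9/10)(1/10)(9/10) = 0.081; P(data | box D) = (1/11)(10/11)(1/11) = 0.0075131.
The prior-weighted likelihoods are 1/11 · 0.095703 = 0.0087003, 3/11 · 0.009 = 0.0024545, 4/11 · 0.081 = 0.029455, 3/11 · 0.0075131 = 0.002049; with total 0.042658.
The posterior is then P(box A | data) = 0.20395, P(box B | data) = 0.05754, P(box C | data) = 0.69047, P(box D | data) = 0.048034.
So P(red next | data) = Σ P(red next | H) P(H | data) = (7/8)(0.20395) + (1/10)(0.05754) + (9/10)(0.69047) + (1/11)(0.048034) = 0.81001.

0.8100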